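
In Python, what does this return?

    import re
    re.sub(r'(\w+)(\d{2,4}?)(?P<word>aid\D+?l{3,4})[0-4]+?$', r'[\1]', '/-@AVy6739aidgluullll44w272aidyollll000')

'/-@[AVy6739aidgluullll44w2]'

The pattern matches one or more of a word character (captured); then 2 to 4 of a digit (lazy) (captured); then the literal 'aid', then one or more of a non-digit (lazy), then 3 to 4 of the literal 'l' (captured as 'word'); then one or more of a character in [0-4] (lazy); then anchored at the end.
Each match is replaced using the text its own group 1 captured.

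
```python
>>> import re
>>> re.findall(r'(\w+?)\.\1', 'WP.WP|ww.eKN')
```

`\1` is not a pattern — it's the concrete string captured by group 1, re-applied verbatim.
With a single group, `findall` returns only what that group captured — 1 item.

['WP']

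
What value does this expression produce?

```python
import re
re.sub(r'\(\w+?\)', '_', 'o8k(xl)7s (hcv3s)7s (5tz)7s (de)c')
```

'o8k_7s _7s _7s _c'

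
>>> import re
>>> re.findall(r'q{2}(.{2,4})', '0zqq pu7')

[' pu7']

This matches exactly 2 of a literal 'q'; then 2 to 4 of any character (captured).
Walking the string: at [2:8] match 'qq pu7', group 1 = ' pu7'.
`findall` collects group 1 from the one match (1 total).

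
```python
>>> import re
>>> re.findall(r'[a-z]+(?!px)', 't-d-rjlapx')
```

The negative lookaround is zero-width — it rules out positions where the adjacent text would match, without consuming anything.
No capturing groups, so `findall` returns the 3 full match strings.

['t', 'd', 'rjlapx']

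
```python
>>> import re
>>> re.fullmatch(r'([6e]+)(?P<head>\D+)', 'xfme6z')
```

This matches one or more of one of [6e] (captured); then one or more of a non-digit (captured as 'head').
For `fullmatch`, every character of the input must be accounted for by the pattern.
Here the pattern can't cover the whole string, so the call returns None.

None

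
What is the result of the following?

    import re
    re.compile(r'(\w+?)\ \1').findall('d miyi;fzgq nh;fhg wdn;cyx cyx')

['cyx']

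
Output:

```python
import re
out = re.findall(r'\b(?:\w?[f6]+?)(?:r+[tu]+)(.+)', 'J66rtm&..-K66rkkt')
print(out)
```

This matches a word boundary (`\b`, zero-width); then optionally a word character, then one or more of one of [f6] (lazy) (non-capturing group); then one or more of a literal 'r', then one or more of one of [tu] (non-capturing group); then one or more of any character (captured).
Walking the string: at [0:17] match 'J66rtm&..-K66rkkt', group 1 = 'm&..-K66rkkt'.
One capturing group, so `findall` returns just the captured substring from the one match — 1 in all.

['m&..-K66rkkt']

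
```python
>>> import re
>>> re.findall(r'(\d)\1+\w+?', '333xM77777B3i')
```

A backreference is literal: `\1` must see the identical characters the first group matched.
Matches: at [0:4] match '333x', group 1 = '3'; at [5:11] match '77777B', group 1 = '7'.
`findall` collects group 1 from each match (2 total).

['3', '7']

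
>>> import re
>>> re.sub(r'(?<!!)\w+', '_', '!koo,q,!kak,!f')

'!k_,_,!k_,!f'

Because the assertion is negative and zero-width, positions next to the forbidden text are skipped.
Matches: at [2:4] → 'oo'; at [5:6] → 'q'; at [9:11] → 'ak'.
Every occurrence is swapped for '_'.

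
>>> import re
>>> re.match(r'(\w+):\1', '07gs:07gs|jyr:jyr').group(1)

'07gs'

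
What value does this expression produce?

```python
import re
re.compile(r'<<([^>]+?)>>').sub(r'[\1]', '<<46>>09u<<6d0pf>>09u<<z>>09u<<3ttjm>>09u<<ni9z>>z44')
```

Matches: at [0:6] → '<<46>>'; at [9:18] → '<<6d0pf>>'; at [21:26] → '<<z>>'; at [29:38] → '<<3ttjm>>'; at [41:49] → '<<ni9z>>'.
Each match is replaced using the text its own group 1 captured.

'[46]09u[6d0pf]09u[z]09u[3ttjm]09u[ni9z]z44'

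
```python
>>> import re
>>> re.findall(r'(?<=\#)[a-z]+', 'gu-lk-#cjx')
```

Lookahead/lookbehind check context without consuming it, so the matched span excludes the asserted characters.
Walking the string: at [7:10] → 'cjx'.
With no groups in the pattern, `findall` gives back each whole match — 1 here.

['cjx']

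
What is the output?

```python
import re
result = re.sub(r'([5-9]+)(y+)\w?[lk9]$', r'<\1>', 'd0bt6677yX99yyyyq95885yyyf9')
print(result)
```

d0bt6677yX99yyyyq<95885>

The replacement refers to a captured group, so each match is rewritten using its own captured text.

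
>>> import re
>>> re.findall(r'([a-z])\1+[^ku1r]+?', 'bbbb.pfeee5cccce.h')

['b', 'e', 'c']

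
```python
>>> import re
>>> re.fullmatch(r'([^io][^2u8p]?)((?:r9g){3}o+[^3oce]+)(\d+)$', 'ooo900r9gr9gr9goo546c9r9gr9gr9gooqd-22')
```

None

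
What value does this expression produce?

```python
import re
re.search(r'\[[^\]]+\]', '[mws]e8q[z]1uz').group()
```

'[mws]'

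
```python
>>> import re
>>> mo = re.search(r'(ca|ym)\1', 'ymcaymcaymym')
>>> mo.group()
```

After group 1 captures some text, `\1` only succeeds where that same text appears again.
`re.search` scans for the first position where the pattern succeeds.
The match spans [8:12] → 'ymym'.
Captured: group 1 = 'ym'.

'ymym'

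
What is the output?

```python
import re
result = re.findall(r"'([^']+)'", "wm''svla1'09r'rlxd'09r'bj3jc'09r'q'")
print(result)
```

['svla1', 'rlxd', 'bj3jc', 'q']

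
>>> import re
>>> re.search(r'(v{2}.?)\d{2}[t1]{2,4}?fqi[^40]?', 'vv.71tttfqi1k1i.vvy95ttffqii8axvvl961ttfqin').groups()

The match spans [0:12] → 'vv.71tttfqi1'.
Captured: group 1 = 'vv.'.

('vv.',)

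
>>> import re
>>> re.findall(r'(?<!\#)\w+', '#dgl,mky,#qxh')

['gl', 'mky', 'xh']

The negative lookahead/lookbehind blocks any match where the forbidden context is present.
No capturing groups, so `findall` returns the 3 full match strings.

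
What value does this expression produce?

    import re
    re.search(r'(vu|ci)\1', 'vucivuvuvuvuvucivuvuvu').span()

(4, 8)

`\1` is not a pattern — it's the concrete string captured by group 1, re-applied verbatim.
Unlike `match`, `search` isn't anchored — it looks for the pattern anywhere in the string.
The match spans [4:8] → 'vuvu'.
Captured: group 1 = 'vu'.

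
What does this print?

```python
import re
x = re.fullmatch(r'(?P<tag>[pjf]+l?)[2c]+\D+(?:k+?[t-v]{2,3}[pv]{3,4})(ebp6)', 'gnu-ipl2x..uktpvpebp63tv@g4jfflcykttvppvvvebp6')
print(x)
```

This matches one or more of one of [pjf], then optionally the literal 'l' (captured as 'tag'); then one or more of one of [2c], then one or more of a non-digit; then one or more of the literal 'k' (lazy), then 2 to 3 of a character in [t-v], then 3 to 4 of one of [pv] (non-capturing group); then the literal 'eb', then the literal 'p6' (captured).
For `fullmatch`, every character of the input must be accounted for by the pattern.
Here the pattern can't cover the whole string, so the call returns None.

None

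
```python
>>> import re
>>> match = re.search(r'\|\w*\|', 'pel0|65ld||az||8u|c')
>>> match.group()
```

'|65ld|'

The match spans [4:10] → '|65ld|'.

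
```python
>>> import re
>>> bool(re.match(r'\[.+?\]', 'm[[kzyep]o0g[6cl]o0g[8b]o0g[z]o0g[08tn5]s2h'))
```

False

With `match`, the pattern is implicitly anchored at the beginning.
Here position 0 doesn't satisfy it, so the call returns None, and `bool(None)` is False.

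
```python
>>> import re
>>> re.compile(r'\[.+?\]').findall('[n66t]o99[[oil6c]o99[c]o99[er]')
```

['[n66t]', '[[oil6c]', '[c]', '[er]']

With no groups in the pattern, `findall` gives back each whole match — 4 here.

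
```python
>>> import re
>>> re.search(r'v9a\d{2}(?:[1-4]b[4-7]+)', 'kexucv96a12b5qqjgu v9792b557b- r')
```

None

This matches the literal 'v9a', then exactly 2 of a digit; then a character in [1-4], then the literal 'b', then one or more of a character in [4-7] (non-capturing group).
`re.search` scans for the first position where the pattern succeeds.
Here nothing in the string fits, so the call returns None.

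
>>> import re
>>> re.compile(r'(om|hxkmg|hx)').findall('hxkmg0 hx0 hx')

['hxkmg', 'hx', 'hx']

The regex engine tests alternatives in the order written; an earlier branch that matches wins even if a later one would match more.
One capturing group, so `findall` returns just the captured substring from each match — 3 in all.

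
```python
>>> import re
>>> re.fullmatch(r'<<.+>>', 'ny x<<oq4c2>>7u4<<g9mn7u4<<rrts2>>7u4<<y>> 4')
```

`re.fullmatch` requires the pattern to consume the entire string.
Here there's no way to consume every character, so the call returns None.

None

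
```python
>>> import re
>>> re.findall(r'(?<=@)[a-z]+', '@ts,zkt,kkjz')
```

Lookahead/lookbehind check context without consuming it, so the matched span excludes the asserted characters.
With no groups in the pattern, `findall` gives back each whole match — 1 here.

['ts']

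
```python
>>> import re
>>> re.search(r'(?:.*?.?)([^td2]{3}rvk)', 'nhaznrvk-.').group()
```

'nhaznrvk'

This matches zero or more of any character (lazy), then optionally any character (non-capturing group); then exactly 3 of any character except [td2], then the literal 'rvk' (captured).
`re.search` tries every starting position until one works.
The match spans [0:8] → 'nhaznrvk'.
Captured: group 1 = 'aznrvk'.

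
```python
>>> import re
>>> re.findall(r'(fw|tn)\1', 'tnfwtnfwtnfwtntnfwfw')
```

['tn', 'fw']

After group 1 captures some text, `\1` only succeeds where that same text appears again.
Matches: at [12:16] match 'tntn', group 1 = 'tn'; at [16:20] match 'fwfw', group 1 = 'fw'.
With a single group, `findall` returns only what that group captured — 2 items.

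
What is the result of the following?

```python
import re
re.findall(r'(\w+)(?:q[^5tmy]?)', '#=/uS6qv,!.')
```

['uS6']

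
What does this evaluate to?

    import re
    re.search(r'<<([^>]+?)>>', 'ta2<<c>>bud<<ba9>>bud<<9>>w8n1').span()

(3, 8)

The match spans [3:8] → '<<c>>'.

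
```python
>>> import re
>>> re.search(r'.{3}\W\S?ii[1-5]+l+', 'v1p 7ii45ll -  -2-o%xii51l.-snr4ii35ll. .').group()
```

'v1p 7ii45ll'

Pattern: exactly 3 of any character, then a non-word character, then optionally a non-whitespace character; then the literal 'ii', then one or more of a character in [1-5], then one or more of the literal 'l'.
`re.search` scans for the first position where the pattern succeeds.
The match spans [0:11] → 'v1p 7ii45ll'.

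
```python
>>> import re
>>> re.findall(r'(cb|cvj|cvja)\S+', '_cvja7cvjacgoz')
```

['cvj']

Branches in `(...|...)` are attempted left-to-right; the first branch that allows the whole pattern to succeed is taken.
Walking the string: at [1:14] match 'cvja7cvjacgoz', group 1 = 'cvj'.
Because there's exactly one group, `findall` drops the full match and keeps group 1 from the one hit.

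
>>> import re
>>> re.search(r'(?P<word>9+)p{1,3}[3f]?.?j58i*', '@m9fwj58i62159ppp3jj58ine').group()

'9ppp3jj58i'

The pattern matches one or more of a literal '9' (captured as 'word'); then 1 to 3 of the literal 'p', then optionally one of [3f]; then optionally any character, then the literal 'j58', then zero or more of the literal 'i'.
`re.search` tries every starting position until one works.
The match spans [13:23] → '9ppp3jj58i'.
Captured: group 1 = '9'.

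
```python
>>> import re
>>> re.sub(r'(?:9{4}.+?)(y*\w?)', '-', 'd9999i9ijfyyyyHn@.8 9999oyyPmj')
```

'd-ijfyyyyHn@.8 -mj'

Pattern: exactly 4 of a literal '9', then one or more of any character (lazy) (non-capturing group); then zero or more of the literal 'y', then optionally a word character (captured).
Matches: at [1:7] → '9999i9'; at [20:28] → '9999oyyP'.
`sub` substitutes '-' at each match site.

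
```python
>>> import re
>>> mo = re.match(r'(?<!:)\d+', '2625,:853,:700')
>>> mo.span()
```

With `match`, the pattern is implicitly anchored at the beginning.
The match spans [0:4] → '2625'.

(0, 4)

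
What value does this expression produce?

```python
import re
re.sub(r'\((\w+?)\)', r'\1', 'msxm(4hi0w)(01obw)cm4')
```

'msxm4hi0w01obwcm4'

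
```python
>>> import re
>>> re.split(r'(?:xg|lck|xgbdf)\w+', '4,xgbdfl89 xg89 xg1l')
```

['4,', ' ', ' ', '']

The string is cut at each match, leaving 4 pieces.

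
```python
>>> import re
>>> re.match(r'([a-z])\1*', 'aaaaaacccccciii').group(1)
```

'a'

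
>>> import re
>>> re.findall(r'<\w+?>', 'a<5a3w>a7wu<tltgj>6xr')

Walking the string: at [1:7] → '<5a3w>'; at [11:18] → '<tltgj>'.
Since nothing is captured, `findall` lists the 2 matched substrings directly.

['<5a3w>', '<tltgj>']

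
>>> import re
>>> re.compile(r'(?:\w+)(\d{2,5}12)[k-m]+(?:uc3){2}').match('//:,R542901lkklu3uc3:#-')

None

`re.match` won't scan ahead — the pattern has to work from the very first character.
Here the pattern fails at index 0, so the call returns None.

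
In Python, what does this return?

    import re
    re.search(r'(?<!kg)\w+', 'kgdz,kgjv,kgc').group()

'kgdz'

A negative assertion filters positions out without eating any characters.
Unlike `match`, `search` isn't anchored — it looks for the pattern anywhere in the string.
The match spans [0:4] → 'kgdz'.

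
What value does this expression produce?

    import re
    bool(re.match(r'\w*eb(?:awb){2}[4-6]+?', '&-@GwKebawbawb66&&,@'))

Pattern: zero or more of a word character, then the literal 'eb', then the literal 'awb' repeated 2 times; then one or more of a character in [4-6] (lazy).
`re.match` won't scan ahead — the pattern has to work from the very first character.
Here the string doesn't start with a match, so the call returns None, and `bool(None)` is False.

False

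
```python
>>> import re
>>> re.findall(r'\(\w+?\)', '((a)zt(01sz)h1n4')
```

['(a)', '(01sz)']

Walking the string: at [1:4] → '(a)'; at [6:12] → '(01sz)'.
`findall` yields the raw match text (2 of them) because the pattern has no groups.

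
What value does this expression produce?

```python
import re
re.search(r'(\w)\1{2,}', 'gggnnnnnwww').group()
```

A backreference is literal: `\1` must see the identical characters the first group matched.
The match spans [0:3] → 'ggg'.

'ggg'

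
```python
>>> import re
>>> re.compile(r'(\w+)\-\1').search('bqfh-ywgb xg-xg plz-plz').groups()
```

('xg',)

The match spans [10:15] → 'xg-xg'.
Captured: group 1 = 'xg'.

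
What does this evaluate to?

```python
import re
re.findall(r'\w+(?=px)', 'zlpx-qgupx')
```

['zl', 'qgu']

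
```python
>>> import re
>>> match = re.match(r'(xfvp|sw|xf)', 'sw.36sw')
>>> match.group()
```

With `match`, the pattern is implicitly anchored at the beginning.
The match spans [0:2] → 'sw'.
Captured: group 1 = 'sw'.

'sw'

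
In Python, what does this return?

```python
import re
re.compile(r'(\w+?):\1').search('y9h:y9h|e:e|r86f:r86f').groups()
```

The match spans [0:7] → 'y9h:y9h'.
Captured: group 1 = 'y9h'.

('y9h',)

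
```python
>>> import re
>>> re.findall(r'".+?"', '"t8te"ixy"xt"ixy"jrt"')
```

['"t8te"', '"xt"', '"jrt"']

Because the quantifier is non-greedy, it stops expanding at the earliest point where the rest of the pattern can succeed.
No capturing groups, so `findall` returns the 3 full match strings.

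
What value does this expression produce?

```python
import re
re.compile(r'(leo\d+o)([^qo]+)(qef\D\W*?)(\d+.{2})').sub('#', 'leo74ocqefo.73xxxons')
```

Pattern: the literal 'leo', then one or more of a digit, then a literal 'o' (captured); then one or more of any character except [qo] (captured); then the literal 'qef', then a non-digit, then zero or more of a non-word character (lazy) (captured); then one or more of a digit, then exactly 2 of any character (captured).
Matches: at [0:16] → 'leo74ocqefo.73xx'.
Every occurrence is swapped for '#'.

'#xons'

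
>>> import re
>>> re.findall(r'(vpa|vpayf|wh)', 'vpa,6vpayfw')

Branches in `(...|...)` are attempted left-to-right; the first branch that allows the whole pattern to succeed is taken.
Because there's exactly one group, `findall` drops the full match and keeps group 1 from each hit.

['vpa', 'vpa']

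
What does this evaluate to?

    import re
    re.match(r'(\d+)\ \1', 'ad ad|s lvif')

After group 1 captures some text, `\1` only succeeds where that same text appears again.
`re.match` only tries the pattern at the start of the string.
Here the string doesn't start with a match, so the call returns None.

None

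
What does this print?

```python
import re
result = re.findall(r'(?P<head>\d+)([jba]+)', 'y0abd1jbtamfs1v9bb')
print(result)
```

The pattern matches one or more of a digit (captured as 'head'); then one or more of one of [jba] (captured).
With 2 capturing groups, `findall` returns a 2-tuple per match.

[('0', 'ab'), ('1', 'jb'), ('9', 'bb')]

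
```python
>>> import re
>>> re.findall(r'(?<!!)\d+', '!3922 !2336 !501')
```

['922', '336', '01']

`(?!…)`/`(?<!…)` only lets a position through if the neighbouring text does NOT match; no characters are consumed.
Scanning left to right: at [2:5] → '922'; at [8:11] → '336'; at [14:16] → '01'.
With no groups in the pattern, `findall` gives back each whole match — 3 here.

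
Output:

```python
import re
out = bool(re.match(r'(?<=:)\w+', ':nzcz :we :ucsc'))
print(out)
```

False

`re.match` only tries the pattern at the start of the string.
Here position 0 doesn't satisfy it, so the call returns None, and `bool(None)` is False.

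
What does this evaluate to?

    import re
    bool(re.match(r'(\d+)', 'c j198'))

Pattern: one or more of a digit (captured).
With `match`, the pattern is implicitly anchored at the beginning.
Here the pattern fails at index 0, so the call returns None, and `bool(None)` is False.

False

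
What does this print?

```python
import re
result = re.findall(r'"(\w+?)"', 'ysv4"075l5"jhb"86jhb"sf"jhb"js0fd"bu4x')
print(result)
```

Matches: at [4:11] match '"075l5"', group 1 = '075l5'; at [14:21] match '"86jhb"', group 1 = '86jhb'; at [23:28] match '"jhb"', group 1 = 'jhb'.
One capturing group, so `findall` returns just the captured substring from each match — 3 in all.

['075l5', '86jhb', 'jhb']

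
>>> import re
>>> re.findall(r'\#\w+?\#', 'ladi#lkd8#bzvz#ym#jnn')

['#lkd8#', '#ym#']

`findall` yields the raw match text (2 of them) because the pattern has no groups.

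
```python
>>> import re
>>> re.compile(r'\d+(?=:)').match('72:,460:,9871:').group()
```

'72'

`re.match` only tries the pattern at the start of the string.
The match spans [0:2] → '72'.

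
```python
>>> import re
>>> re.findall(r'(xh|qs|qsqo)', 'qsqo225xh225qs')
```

The regex engine tests alternatives in the order written; an earlier branch that matches wins even if a later one would match more.
One capturing group, so `findall` returns just the captured substring from each match — 3 in all.

['qs', 'xh', 'qs']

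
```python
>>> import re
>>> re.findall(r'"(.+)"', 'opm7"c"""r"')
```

Matches: at [4:11] match '"c"""r"', group 1 = 'c"""r'.
Because there's exactly one group, `findall` drops the full match and keeps group 1 from the one hit.

['c"""r']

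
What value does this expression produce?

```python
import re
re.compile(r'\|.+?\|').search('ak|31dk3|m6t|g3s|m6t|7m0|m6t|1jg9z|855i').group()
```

Lazy quantifiers expand one character at a time until the remainder of the pattern can match.
`re.search` scans for the first position where the pattern succeeds.
The match spans [2:9] → '|31dk3|'.

'|31dk3|'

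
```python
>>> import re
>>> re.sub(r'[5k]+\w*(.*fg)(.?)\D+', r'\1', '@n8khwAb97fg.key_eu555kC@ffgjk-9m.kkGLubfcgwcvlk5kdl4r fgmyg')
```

'@n8.key_eu555kC@ffgjk-9m.kkGLubfcgwcvlk5kdl4r fg'

The pattern matches one or more of one of [5k]; then zero or more of a word character; then zero or more of any character, then the literal 'fg' (captured); then optionally any character (captured); then one or more of a non-digit.
Matches: at [3:60] → 'khwAb97fg.key_eu555kC@ffgjk-9m.kkGLubfcgwcvlk5kdl4r fgmyg'.
`\1` in the replacement pulls in group 1's text for each match.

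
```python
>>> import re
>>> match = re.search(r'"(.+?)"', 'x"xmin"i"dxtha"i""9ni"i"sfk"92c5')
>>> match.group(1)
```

`search` walks the string left to right and returns the first match it finds.
The match spans [1:7] → '"xmin"'.
Captured: group 1 = 'xmin'.

'xmin'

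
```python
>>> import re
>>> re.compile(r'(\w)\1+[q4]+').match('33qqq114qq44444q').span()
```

`\1` has to match the exact text group 1 already captured.
`re.match` won't scan ahead — the pattern has to work from the very first character.
The match spans [0:5] → '33qqq'.
Captured: group 1 = '3'.

(0, 5)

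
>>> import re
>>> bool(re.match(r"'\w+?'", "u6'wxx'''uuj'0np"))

False

`match` is anchored at position 0; if the pattern doesn't fit there, it returns None.
Here position 0 doesn't satisfy it, so the call returns None, and `bool(None)` is False.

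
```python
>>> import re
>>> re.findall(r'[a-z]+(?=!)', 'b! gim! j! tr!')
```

['b', 'gim', 'j', 'tr']

The positive lookaround only admits positions where the adjacent text matches; those characters stay outside the span.
Since nothing is captured, `findall` lists the 4 matched substrings directly.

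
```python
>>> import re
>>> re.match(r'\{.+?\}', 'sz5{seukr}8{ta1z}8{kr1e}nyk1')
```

None

`re.match` only tries the pattern at the start of the string.
Here position 0 doesn't satisfy it, so the call returns None.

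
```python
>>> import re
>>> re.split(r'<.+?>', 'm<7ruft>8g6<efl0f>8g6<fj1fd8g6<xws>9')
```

['m', '8g6', '8g6', '9']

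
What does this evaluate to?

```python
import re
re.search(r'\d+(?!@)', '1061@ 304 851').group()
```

'106'

A negative assertion filters positions out without eating any characters.
Unlike `match`, `search` isn't anchored — it looks for the pattern anywhere in the string.
The match spans [0:3] → '106'.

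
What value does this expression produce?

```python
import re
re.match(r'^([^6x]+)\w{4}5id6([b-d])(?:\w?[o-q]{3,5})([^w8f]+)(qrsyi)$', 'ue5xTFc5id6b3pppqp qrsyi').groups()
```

('ue5', 'b', ' ', 'qrsyi')

The match spans [0:24] → 'ue5xTFc5id6b3pppqp qrsyi'.
Captured: group 1 = 'ue5', group 2 = 'b', group 3 = ' ', group 4 = 'qrsyi'.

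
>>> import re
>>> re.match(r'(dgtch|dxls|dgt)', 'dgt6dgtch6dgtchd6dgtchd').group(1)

The match spans [0:3] → 'dgt'.
Captured: group 1 = 'dgt'.

'dgt'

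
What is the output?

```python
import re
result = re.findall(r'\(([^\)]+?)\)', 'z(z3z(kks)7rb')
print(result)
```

['z3z(kks']

Matches: at [1:10] match '(z3z(kks)', group 1 = 'z3z(kks'.
One capturing group, so `findall` returns just the captured substring from the one match — 1 in all.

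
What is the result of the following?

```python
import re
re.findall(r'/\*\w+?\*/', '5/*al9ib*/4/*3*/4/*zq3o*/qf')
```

Since nothing is captured, `findall` lists the 3 matched substrings directly.

['/*al9ib*/', '/*3*/', '/*zq3o*/']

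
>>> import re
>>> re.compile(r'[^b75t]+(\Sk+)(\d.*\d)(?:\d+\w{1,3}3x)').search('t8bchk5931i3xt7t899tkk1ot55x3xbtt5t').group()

This matches one or more of any character except [b75t]; then a non-whitespace character, then one or more of a literal 'k' (captured); then a digit, then zero or more of any character, then a digit (captured); then one or more of a digit, then 1 to 3 of a word character, then the literal '3x' (non-capturing group).
Unlike `match`, `search` isn't anchored — it looks for the pattern anywhere in the string.
The match spans [3:30] → 'chk5931i3xt7t899tkk1ot55x3x'.
Captured: group 1 = 'hk', group 2 = '5931i3xt7t899tkk1ot5'.

'chk5931i3xt7t899tkk1ot55x3x'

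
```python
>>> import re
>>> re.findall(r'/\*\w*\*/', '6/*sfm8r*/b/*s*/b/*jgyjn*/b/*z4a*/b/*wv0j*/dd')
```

['/*sfm8r*/', '/*s*/', '/*jgyjn*/', '/*z4a*/', '/*wv0j*/']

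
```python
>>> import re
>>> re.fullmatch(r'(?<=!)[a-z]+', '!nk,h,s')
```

The `(?=…)`/`(?<=…)` assertion just peeks at neighbouring text; it doesn't advance the match position.
`re.fullmatch` requires the pattern to consume the entire string.
Here the pattern can't cover the whole string, so the call returns None.

None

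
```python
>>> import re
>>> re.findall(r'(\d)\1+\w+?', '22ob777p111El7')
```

['2', '7', '1']

`\1` is not a pattern — it's the concrete string captured by group 1, re-applied verbatim.
With a single group, `findall` returns only what that group captured — 3 items.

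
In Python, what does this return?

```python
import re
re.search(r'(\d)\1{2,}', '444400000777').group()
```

'4444'

`\1` has to match the exact text group 1 already captured.
`re.search` tries every starting position until one works.
The match spans [0:4] → '4444'.
Captured: group 1 = '4'.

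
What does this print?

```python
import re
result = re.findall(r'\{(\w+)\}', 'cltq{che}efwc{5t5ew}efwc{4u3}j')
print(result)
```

['che', '5t5ew', '4u3']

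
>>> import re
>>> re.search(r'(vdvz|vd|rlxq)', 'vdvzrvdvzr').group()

Alternation isn't longest-match — the leftmost alternative that fits at this position is chosen.
The match spans [0:4] → 'vdvz'.

'vdvz'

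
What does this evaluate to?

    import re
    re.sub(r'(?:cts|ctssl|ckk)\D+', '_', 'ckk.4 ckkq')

Matches: at [0:4] → 'ckk.'; at [6:10] → 'ckkq'.
Each match is replaced by '_'.

'_4 _'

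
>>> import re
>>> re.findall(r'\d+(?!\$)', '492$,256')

['49', '256']

`(?!…)`/`(?<!…)` only lets a position through if the neighbouring text does NOT match; no characters are consumed.
Walking the string: at [0:2] → '49'; at [5:8] → '256'.
Since nothing is captured, `findall` lists the 2 matched substrings directly.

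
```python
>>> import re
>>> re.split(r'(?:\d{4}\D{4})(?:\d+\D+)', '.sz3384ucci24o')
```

The pattern matches exactly 4 of a digit, then exactly 4 of a non-digit (non-capturing group); then one or more of a digit, then one or more of a non-digit (non-capturing group).
Matches to split on: at [3:14] → '3384ucci24o'.
Splitting on the pattern gives 2 pieces.

['.sz', '']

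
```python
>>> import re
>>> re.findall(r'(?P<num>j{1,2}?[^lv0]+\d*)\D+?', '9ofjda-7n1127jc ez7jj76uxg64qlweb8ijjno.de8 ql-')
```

['jda-7n1127jc ez7jj76uxg64q', 'jjno.de8 q']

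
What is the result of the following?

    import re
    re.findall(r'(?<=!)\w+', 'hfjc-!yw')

['yw']

Because the assertion is zero-width, the text it checks is not consumed and won't appear in the result.
With no groups in the pattern, `findall` gives back each whole match — 1 here.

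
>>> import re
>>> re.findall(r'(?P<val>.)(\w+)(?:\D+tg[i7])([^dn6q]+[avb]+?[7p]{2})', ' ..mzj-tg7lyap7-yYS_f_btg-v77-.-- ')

[('.', 'mzj', 'lyap7-yYS_f_btg-v77')]

This matches any character (captured as 'val'); then one or more of a word character (captured); then one or more of a non-digit, then the literal 'tg', then one of [i7] (non-capturing group); then one or more of any character except [dn6q], then one or more of one of [avb] (lazy), then exactly 2 of one of [7p] (captured).
Walking the string: at [2:29] match '.mzj-tg7lyap7-yYS_f_btg-v77', groups = ('.', 'mzj', 'lyap7-yYS_f_btg-v77').
`findall` packs the 3 group values into a tuple for every match.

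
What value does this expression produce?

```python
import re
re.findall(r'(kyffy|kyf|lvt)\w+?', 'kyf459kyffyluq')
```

['kyf', 'kyffy']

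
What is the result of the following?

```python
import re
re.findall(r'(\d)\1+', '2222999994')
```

['2', '9']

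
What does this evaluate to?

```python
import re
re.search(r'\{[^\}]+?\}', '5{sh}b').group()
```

The match spans [1:5] → '{sh}'.

'{sh}'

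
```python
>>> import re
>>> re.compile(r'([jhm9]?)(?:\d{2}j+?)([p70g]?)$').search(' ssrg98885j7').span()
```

(8, 12)

Pattern: optionally one of [jhm9] (captured); then exactly 2 of a digit, then one or more of the literal 'j' (lazy) (non-capturing group); then optionally one of [p70g] (captured); then anchored at the end.
The match spans [8:12] → '85j7'.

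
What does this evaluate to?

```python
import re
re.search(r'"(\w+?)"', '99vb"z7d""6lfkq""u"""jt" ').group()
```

`re.search` scans for the first position where the pattern succeeds.
The match spans [4:9] → '"z7d"'.
Captured: group 1 = 'z7d'.

'"z7d"'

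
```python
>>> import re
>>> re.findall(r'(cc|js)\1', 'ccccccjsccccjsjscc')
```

A backreference is literal: `\1` must see the identical characters the first group matched.
Walking the string: at [0:4] match 'cccc', group 1 = 'cc'; at [8:12] match 'cccc', group 1 = 'cc'; at [12:16] match 'jsjs', group 1 = 'js'.
With a single group, `findall` returns only what that group captured — 3 items.

['cc', 'cc', 'js']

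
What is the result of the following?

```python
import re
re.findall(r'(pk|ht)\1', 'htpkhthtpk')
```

['ht']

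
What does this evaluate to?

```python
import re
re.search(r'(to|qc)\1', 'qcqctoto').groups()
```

The backreference `\1` re-matches whatever the first group consumed, character for character.
`re.search` scans for the first position where the pattern succeeds.
The match spans [0:4] → 'qcqc'.
Captured: group 1 = 'qc'.

('qc',)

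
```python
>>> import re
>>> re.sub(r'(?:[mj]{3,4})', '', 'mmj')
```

''

Pattern: 3 to 4 of one of [mj] (non-capturing group).
Matches: at [0:3] → 'mmj'.
`sub` substitutes '' at each match site.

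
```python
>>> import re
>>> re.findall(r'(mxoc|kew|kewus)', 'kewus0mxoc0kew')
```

['kew', 'mxoc', 'kew']

Branches in `(...|...)` are attempted left-to-right; the first branch that allows the whole pattern to succeed is taken.
Scanning left to right: at [0:3] match 'kew', group 1 = 'kew'; at [6:10] match 'mxoc', group 1 = 'mxoc'; at [11:14] match 'kew', group 1 = 'kew'.
Because there's exactly one group, `findall` drops the full match and keeps group 1 from each hit.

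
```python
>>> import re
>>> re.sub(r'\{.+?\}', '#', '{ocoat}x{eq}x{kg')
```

'#x#x{kg'

A non-greedy quantifier consumes as few characters as it can — just enough that the remainder of the pattern still matches from where it stops; whatever follows it matches normally.
Each match is replaced by '#'.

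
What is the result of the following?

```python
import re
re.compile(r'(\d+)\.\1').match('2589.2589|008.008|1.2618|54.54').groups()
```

('2589',)

The match spans [0:9] → '2589.2589'.
Captured: group 1 = '2589'.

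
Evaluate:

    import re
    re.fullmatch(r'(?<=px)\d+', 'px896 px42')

None

`re.fullmatch` is like wrapping the pattern in `^…$` (in single-line mode).
Here there's no way to consume every character, so the call returns None.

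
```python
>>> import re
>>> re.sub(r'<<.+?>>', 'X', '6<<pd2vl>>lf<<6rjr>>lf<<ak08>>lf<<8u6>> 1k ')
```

'6XlfXlfXlfX 1k '

A `+?`/`*?`/`{m,n}?` starts at its minimum and grows only as far as needed for what follows to match.
Every occurrence is swapped for 'X'.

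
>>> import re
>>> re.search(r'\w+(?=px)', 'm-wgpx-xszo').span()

(2, 4)

The lookaround is zero-width — it requires the adjacent text to match without consuming it, so the asserted text isn't part of the match.
The match spans [2:4] → 'wg'.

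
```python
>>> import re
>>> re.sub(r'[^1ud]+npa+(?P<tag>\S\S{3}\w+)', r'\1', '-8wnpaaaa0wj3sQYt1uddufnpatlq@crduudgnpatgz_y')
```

'0wj3sQYt1uddufnpatlq@crduudtgz_y'

The replacement refers to a captured group, so each match is rewritten using its own captured text.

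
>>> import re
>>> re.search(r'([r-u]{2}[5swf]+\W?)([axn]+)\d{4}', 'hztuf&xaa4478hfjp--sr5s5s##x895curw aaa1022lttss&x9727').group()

'tuf&xaa4478'

This matches exactly 2 of a character in [r-u], then one or more of one of [5swf], then optionally a non-word character (captured); then one or more of one of [axn] (captured); then exactly 4 of a digit.
The match spans [2:13] → 'tuf&xaa4478'.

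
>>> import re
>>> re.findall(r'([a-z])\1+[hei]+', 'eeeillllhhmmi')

`\1` is not a pattern — it's the concrete string captured by group 1, re-applied verbatim.
Walking the string: at [0:4] match 'eeei', group 1 = 'e'; at [4:10] match 'llllhh', group 1 = 'l'; at [10:13] match 'mmi', group 1 = 'm'.
Because there's exactly one group, `findall` drops the full match and keeps group 1 from each hit.

['e', 'l', 'm']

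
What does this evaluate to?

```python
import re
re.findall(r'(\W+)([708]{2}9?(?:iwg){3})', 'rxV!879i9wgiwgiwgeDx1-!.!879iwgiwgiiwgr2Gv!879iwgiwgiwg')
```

The pattern matches one or more of a non-word character (captured); then exactly 2 of one of [708], then optionally a literal '9', then the literal 'iwg' repeated 3 times (captured).
`findall` packs the 2 group values into a tuple for every match.

[('!', '879iwgiwgiwg')]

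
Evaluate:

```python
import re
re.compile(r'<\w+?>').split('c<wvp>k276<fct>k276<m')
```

Matches to split on: at [1:6] → '<wvp>'; at [10:15] → '<fct>'.
Each match becomes a cut point; 3 segments remain.

['c', 'k276', 'k276<m']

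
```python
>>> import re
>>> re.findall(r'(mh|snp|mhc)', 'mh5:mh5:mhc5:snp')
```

The regex engine tests alternatives in the order written; an earlier branch that matches wins even if a later one would match more.
Scanning left to right: at [0:2] match 'mh', group 1 = 'mh'; at [4:6] match 'mh', group 1 = 'mh'; at [8:10] match 'mh', group 1 = 'mh'; at [13:16] match 'snp', group 1 = 'snp'.
With a single group, `findall` returns only what that group captured — 4 items.

['mh', 'mh', 'mh', 'snp']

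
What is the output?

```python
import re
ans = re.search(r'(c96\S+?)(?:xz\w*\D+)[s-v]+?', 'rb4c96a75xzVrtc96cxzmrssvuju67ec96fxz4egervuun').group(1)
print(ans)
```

c96a75

The match spans [3:45] → 'c96a75xzVrtc96cxzmrssvuju67ec96fxz4egervuu'.
Captured: group 1 = 'c96a75'.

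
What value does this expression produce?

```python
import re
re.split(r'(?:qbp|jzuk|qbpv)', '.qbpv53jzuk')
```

['.', 'v53', '']

Alternation tries branches left to right and keeps the first one that lets the overall match succeed at that position.
Matches to split on: at [1:4] → 'qbp'; at [7:11] → 'jzuk'.
Splitting on the pattern gives 3 pieces.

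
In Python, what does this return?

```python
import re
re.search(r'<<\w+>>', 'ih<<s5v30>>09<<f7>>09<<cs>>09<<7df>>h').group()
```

Unlike `match`, `search` isn't anchored — it looks for the pattern anywhere in the string.
The match spans [2:11] → '<<s5v30>>'.

'<<s5v30>>'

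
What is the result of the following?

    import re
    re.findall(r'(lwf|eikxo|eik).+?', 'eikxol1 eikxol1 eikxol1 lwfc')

['eikxo', 'eikxo', 'eikxo', 'lwf']

Branches in `(...|...)` are attempted left-to-right; the first branch that allows the whole pattern to succeed is taken.
Because there's exactly one group, `findall` drops the full match and keeps group 1 from each hit.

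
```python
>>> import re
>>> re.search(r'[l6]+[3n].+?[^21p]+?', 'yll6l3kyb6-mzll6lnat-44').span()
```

The pattern matches one or more of one of [l6]; then one of [3n], then one or more of any character (lazy); then one or more of any character except [21p] (lazy).
The `?` after the quantifier makes it lazy — it takes as little as possible before letting the rest of the pattern try.
`search` walks the string left to right and returns the first match it finds.
The match spans [1:8] → 'll6l3ky'.

(1, 8)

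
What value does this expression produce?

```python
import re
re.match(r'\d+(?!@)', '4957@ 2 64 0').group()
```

'495'

The negative lookaround is zero-width — it rules out positions where the adjacent text would match, without consuming anything.
`re.match` only tries the pattern at the start of the string.
The match spans [0:3] → '495'.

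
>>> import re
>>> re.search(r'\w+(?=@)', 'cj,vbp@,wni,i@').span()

The `(?=…)`/`(?<=…)` assertion just peeks at neighbouring text; it doesn't advance the match position.
`search` walks the string left to right and returns the first match it finds.
The match spans [3:6] → 'vbp'.

(3, 6)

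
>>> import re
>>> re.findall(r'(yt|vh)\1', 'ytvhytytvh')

['yt']

`\1` is not a pattern — it's the concrete string captured by group 1, re-applied verbatim.
With a single group, `findall` returns only what that group captured — 1 item.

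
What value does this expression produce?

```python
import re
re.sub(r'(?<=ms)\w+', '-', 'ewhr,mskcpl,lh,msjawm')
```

'ewhr,ms-,lh,ms-'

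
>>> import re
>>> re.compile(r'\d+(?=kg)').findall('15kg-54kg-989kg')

['15', '54', '989']

The `(?=…)`/`(?<=…)` assertion just peeks at neighbouring text; it doesn't advance the match position.
No capturing groups, so `findall` returns the 3 full match strings.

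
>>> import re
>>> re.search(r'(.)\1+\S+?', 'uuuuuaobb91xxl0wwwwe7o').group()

The backreference `\1` re-matches whatever the first group consumed, character for character.
The match spans [0:6] → 'uuuuua'.

'uuuuua'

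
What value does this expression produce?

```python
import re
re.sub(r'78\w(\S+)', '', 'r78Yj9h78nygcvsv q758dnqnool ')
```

'r q758dnqnool '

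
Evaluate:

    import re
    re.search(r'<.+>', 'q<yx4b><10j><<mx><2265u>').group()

The match spans [1:24] → '<yx4b><10j><<mx><2265u>'.

'<yx4b><10j><<mx><2265u>'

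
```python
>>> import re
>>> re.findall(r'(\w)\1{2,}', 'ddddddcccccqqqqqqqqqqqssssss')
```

['d', 'c', 'q', 's']

`\1` has to match the exact text group 1 already captured.
Matches: at [0:6] match 'dddddd', group 1 = 'd'; at [6:11] match 'ccccc', group 1 = 'c'; at [11:22] match 'qqqqqqqqqqq', group 1 = 'q'; at [22:28] match 'ssssss', group 1 = 's'.
Because there's exactly one group, `findall` drops the full match and keeps group 1 from each hit.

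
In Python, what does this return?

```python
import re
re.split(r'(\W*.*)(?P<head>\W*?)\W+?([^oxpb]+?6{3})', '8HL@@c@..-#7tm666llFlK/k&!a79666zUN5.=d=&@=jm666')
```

['', '8HL@@c@..-#7tm666llFlK/k&!a79666zUN5.=d=&@', '', 'jm666', '']

The group in the pattern means `split` returns the separators' captures alongside the pieces.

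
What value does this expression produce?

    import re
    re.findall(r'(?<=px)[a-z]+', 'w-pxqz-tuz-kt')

Because the assertion is zero-width, the text it checks is not consumed and won't appear in the result.
With no groups in the pattern, `findall` gives back each whole match — 1 here.

['qz']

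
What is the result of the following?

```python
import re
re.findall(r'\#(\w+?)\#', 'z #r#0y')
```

['r']

Walking the string: at [2:5] match '#r#', group 1 = 'r'.
One capturing group, so `findall` returns just the captured substring from the one match — 1 in all.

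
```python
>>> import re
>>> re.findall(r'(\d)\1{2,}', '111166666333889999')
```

A backreference is literal: `\1` must see the identical characters the first group matched.
Matches: at [0:4] match '1111', group 1 = '1'; at [4:9] match '66666', group 1 = '6'; at [9:12] match '333', group 1 = '3'; at [14:18] match '9999', group 1 = '9'.
`findall` collects group 1 from each match (4 total).

['1', '6', '3', '9']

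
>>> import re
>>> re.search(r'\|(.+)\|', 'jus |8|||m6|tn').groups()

The match spans [4:12] → '|8|||m6|'.
Captured: group 1 = '8|||m6'.

('8|||m6',)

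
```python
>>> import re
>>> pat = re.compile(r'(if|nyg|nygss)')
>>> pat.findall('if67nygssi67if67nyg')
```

`|` is ordered: at each position the engine commits to the first alternative that works.
One capturing group, so `findall` returns just the captured substring from each match — 4 in all.

['if', 'nyg', 'if', 'nyg']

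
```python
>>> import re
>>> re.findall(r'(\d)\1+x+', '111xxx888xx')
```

['1', '8']

The backreference `\1` re-matches whatever the first group consumed, character for character.
Scanning left to right: at [0:6] match '111xxx', group 1 = '1'; at [6:11] match '888xx', group 1 = '8'.
Because there's exactly one group, `findall` drops the full match and keeps group 1 from each hit.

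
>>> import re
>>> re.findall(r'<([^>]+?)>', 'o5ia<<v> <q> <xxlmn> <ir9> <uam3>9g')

['<v', 'q', 'xxlmn', 'ir9', 'uam3']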